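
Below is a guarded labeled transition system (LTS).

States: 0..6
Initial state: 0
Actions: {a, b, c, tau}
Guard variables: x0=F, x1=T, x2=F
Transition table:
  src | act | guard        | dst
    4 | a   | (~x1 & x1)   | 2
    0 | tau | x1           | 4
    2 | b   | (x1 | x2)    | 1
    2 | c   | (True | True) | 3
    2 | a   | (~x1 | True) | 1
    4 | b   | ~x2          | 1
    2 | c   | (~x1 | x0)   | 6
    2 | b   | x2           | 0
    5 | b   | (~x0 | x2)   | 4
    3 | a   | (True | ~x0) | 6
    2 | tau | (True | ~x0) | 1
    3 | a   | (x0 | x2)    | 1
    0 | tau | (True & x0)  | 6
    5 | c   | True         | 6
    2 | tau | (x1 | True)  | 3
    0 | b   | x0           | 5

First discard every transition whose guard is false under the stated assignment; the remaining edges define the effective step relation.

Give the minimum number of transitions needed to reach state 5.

Answer: UNREACHABLE

Analysis:
Breadth-first toward 5:
  depth 0: {0}
  depth 1: {4}
  depth 2: {1}
5 never appears.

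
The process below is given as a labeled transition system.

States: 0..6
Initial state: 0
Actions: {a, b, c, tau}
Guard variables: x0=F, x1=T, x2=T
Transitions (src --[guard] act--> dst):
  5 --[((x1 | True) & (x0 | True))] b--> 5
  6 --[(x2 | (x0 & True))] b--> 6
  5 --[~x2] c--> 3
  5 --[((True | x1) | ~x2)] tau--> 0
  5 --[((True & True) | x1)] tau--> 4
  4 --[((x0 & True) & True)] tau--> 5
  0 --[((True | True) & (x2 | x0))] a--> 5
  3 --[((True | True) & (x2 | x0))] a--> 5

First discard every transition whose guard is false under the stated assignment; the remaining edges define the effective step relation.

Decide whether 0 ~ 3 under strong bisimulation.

Answer: BISIMILAR

Analysis:
Bisimulation quotient by refinement:
  P[0] = {{0,1,2,3,4,5,6}}
  P[1] = {{0,3},{1,2,4},{5},{6}}
stable after 2 split(s): 4 block(s)
0∈{0,3}, 3∈{0,3}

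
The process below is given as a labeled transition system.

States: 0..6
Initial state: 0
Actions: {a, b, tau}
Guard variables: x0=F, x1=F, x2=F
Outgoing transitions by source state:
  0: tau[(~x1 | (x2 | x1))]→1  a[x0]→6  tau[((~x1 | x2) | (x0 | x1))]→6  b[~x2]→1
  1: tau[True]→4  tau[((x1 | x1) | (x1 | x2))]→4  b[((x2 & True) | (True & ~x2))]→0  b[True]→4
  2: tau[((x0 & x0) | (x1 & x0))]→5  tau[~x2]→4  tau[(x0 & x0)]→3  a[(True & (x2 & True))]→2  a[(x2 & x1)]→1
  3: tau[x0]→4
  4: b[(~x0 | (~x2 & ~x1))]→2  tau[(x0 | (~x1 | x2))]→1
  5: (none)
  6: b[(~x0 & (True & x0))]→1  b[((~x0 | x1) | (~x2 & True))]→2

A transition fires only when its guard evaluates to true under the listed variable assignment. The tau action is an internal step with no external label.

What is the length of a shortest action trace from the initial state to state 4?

Answer: 2

Analysis:
BFS to 4:
  Layer 0: {0}
  Layer 1: {1,6}
  Layer 2: {2,4}
4 enters at depth 2; path b·b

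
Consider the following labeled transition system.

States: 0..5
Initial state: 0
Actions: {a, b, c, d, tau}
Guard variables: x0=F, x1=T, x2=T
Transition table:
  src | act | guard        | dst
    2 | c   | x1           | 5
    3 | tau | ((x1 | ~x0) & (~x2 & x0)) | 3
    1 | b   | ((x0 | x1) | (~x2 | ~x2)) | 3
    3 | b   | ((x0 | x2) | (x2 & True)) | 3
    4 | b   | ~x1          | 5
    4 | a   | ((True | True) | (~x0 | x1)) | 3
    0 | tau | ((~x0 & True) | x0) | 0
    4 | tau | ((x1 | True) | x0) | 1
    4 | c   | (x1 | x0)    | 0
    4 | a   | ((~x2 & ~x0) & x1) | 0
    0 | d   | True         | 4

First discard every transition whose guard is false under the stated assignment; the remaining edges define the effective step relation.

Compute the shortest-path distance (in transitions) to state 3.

Layered search for 3:
  L0 = {0}
  L1 = {4}
  L2 = {1,3}
first hit 3 at d=2 via d·a

Answer: 2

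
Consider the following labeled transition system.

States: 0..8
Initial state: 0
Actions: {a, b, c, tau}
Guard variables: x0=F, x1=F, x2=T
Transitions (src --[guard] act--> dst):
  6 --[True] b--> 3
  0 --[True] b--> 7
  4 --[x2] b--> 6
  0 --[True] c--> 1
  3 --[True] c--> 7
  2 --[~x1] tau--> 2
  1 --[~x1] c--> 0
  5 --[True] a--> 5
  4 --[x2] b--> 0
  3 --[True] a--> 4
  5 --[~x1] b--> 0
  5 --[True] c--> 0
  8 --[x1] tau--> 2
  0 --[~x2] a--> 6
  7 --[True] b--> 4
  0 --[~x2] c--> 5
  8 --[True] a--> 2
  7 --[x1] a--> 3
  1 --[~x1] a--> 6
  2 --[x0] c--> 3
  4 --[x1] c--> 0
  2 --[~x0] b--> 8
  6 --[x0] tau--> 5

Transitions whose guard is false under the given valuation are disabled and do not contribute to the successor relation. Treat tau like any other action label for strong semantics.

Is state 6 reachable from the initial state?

Guard filter leaves 16 enabled edge(s).
Layer 0: {0}
Layer 1: {1,7}  cumulative {0,1,7}
Layer 2: {4,6}  cumulative {0,1,4,6,7}
Layer 3: {3}  cumulative {0,1,3,4,6,7}
R = {0,1,3,4,6,7}
witness 6: c·a

Answer: REACHABLE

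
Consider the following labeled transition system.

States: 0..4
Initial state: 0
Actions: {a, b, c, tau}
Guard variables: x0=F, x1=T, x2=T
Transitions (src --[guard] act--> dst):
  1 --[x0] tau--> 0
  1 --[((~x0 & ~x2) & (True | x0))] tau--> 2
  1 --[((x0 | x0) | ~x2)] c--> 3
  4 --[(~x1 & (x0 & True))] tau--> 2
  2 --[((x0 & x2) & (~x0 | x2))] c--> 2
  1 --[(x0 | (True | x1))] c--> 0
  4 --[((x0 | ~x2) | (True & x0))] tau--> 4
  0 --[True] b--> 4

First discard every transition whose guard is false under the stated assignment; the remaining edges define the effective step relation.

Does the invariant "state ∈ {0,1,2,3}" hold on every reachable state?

Inv-set: {0,1,2,3}
R = {0,4}
  0: safe
  4: ✗ unsafe
counterexample path to 4: b

Answer: INVARIANT VIOLATED at state 4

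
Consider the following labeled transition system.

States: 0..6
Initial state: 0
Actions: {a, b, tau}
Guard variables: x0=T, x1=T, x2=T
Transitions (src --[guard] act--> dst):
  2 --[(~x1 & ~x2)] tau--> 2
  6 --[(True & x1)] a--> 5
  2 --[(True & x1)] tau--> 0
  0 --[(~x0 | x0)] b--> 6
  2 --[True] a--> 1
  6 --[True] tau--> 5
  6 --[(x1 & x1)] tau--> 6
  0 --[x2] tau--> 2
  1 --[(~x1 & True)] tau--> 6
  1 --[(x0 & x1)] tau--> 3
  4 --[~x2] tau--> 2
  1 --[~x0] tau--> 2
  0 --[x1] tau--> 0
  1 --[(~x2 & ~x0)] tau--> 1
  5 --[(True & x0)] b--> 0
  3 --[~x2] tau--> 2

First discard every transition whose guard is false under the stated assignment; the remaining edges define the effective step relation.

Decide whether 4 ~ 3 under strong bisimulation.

Bisimulation quotient by refinement:
  round 0: {{0,1,2,3,4,5,6}}
  round 1: {{0},{1},{2,6},{3,4},{5}}
  round 2: {{0},{1},{2},{3,4},{5},{6}}
stable after 3 split(s): 6 block(s)
class of 4: {3,4}; class of 3: {3,4}

Answer: BISIMILAR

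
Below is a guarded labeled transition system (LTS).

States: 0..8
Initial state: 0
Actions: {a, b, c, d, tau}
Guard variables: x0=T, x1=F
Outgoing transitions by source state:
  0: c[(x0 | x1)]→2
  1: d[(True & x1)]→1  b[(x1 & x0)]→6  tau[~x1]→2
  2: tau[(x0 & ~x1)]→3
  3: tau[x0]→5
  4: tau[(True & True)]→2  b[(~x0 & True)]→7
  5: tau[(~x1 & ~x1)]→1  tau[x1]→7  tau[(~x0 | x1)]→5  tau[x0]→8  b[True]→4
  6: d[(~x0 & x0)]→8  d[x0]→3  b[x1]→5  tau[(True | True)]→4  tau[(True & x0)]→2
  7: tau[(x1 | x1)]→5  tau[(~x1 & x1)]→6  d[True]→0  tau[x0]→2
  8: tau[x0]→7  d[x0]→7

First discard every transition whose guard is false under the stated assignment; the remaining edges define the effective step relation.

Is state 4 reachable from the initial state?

Answer: REACHABLE

Trace:
Guard filter leaves 15 enabled edge(s).
depth 0: {0}
depth 1: {2}  cumulative {0,2}
depth 2: {3}  cumulative {0,2,3}
depth 3: {5}  cumulative {0,2,3,5}
depth 4: {1,4,8}  cumulative {0,1,2,3,4,5,8}
depth 5: {7}  cumulative {0,1,2,3,4,5,7,8}
Reach set: {0,1,2,3,4,5,7,8}
witness 4: c·tau·tau·b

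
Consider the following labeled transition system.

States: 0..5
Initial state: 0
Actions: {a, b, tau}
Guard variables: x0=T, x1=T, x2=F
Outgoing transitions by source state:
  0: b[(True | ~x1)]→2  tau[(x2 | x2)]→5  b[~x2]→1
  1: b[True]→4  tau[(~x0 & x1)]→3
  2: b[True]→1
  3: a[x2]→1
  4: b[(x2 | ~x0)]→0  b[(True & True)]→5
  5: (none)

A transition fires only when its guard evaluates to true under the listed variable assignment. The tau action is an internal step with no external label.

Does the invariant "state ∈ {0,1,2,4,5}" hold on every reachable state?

Answer: INVARIANT HOLDS

Analysis:
Allowed set {0,1,2,4,5}
R = {0,1,2,4,5}
  0: ok
  1: ok
  2: ok
  4: ok
  5: ok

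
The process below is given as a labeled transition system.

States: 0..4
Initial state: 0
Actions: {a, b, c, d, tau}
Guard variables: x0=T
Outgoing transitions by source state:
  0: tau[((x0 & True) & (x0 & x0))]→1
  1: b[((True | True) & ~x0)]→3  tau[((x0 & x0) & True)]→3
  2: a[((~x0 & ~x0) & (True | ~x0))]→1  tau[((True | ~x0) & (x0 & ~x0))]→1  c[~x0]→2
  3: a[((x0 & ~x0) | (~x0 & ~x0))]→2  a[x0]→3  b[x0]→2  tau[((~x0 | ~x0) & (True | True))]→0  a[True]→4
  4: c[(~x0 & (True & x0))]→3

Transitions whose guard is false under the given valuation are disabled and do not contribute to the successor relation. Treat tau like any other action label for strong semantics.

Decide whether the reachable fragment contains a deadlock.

Reachable = {0,1,2,3,4}
  0: tau→1  [1 out]
  1: tau→3  [1 out]
  2: ∅  [deadlock]
  3: a→3  a→4  b→2  [3 out]
  4: ∅  [deadlock]
witness 2: tau·tau·b

Answer: DEADLOCK at state 2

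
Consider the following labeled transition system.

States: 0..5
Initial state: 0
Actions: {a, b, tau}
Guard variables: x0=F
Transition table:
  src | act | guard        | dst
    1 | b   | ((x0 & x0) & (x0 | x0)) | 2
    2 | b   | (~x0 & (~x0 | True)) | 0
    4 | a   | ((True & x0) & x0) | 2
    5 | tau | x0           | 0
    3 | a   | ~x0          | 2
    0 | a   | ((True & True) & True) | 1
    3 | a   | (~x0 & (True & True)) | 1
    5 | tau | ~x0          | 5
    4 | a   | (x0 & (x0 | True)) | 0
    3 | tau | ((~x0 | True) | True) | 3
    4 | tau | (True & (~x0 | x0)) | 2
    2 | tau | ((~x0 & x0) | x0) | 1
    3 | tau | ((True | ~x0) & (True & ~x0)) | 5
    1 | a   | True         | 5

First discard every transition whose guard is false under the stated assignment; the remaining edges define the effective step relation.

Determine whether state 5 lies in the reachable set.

After dropping false guards: 9 live edges.
Layer 0: {0}
Layer 1: {1}  total {0,1}
Layer 2: {5}  total {0,1,5}
R = {0,1,5}
witness 5: a·a

Answer: REACHABLE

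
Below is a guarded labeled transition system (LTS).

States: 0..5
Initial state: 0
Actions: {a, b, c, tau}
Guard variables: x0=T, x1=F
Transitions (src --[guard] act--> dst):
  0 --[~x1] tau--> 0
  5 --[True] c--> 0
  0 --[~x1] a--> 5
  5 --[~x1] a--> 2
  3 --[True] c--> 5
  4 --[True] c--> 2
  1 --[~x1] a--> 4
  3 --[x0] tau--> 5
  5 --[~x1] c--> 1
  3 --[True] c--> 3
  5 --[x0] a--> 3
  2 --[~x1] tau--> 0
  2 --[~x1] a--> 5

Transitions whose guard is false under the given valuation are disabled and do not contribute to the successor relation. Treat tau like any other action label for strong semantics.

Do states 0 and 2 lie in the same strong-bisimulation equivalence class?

Refine partition for ~:
  round 0: {{0,1,2,3,4,5}}
  round 1: {{0,2},{1},{3},{4},{5}}
stable after 2 split(s): 5 block(s)
class of 0: {0,2}; class of 2: {0,2}

Answer: BISIMILAR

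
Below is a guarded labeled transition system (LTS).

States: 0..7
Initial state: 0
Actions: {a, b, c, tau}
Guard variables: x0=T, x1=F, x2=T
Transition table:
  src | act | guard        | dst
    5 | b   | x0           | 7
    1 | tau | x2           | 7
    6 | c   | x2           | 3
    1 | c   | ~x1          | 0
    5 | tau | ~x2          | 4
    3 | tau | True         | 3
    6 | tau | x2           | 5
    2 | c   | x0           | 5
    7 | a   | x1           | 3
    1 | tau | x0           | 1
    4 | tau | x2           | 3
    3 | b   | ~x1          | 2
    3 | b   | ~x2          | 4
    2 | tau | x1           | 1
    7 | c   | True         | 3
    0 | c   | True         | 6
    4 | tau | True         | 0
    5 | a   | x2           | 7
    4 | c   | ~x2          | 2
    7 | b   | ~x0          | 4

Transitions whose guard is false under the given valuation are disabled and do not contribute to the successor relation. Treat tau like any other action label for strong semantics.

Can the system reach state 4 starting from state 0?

14 transition(s) survive guard evaluation.
L0 = {0}
L1 = {6}  now seen {0,6}
L2 = {3,5}  now seen {0,3,5,6}
L3 = {2,7}  now seen {0,2,3,5,6,7}
R = {0,2,3,5,6,7}

Answer: UNREACHABLE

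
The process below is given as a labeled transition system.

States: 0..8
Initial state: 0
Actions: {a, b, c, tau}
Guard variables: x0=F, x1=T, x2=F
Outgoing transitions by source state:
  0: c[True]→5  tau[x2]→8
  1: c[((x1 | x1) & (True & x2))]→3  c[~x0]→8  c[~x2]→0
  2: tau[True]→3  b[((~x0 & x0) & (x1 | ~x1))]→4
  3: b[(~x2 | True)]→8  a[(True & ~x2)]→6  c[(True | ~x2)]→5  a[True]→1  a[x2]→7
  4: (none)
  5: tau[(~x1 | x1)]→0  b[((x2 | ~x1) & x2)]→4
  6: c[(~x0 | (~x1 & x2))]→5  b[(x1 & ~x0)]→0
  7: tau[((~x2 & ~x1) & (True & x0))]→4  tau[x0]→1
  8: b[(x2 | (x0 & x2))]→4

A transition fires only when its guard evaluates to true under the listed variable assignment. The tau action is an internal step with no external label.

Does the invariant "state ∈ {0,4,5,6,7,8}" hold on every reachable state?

Answer: INVARIANT HOLDS

Analysis:
Allowed set {0,4,5,6,7,8}
Reach set: {0,5}
  0: ok
  5: ok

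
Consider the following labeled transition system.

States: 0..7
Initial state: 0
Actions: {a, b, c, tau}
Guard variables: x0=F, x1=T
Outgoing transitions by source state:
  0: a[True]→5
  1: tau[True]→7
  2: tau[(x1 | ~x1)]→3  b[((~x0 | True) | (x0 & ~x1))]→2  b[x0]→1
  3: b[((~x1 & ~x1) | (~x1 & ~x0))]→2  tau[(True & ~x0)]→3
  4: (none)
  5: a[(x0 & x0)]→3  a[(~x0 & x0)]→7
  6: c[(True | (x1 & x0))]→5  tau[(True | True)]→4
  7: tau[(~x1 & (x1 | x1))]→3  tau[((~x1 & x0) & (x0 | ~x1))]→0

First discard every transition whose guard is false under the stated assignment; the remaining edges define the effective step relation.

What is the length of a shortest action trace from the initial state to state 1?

Answer: UNREACHABLE

Working:
Layered search for 1:
  Layer 0: {0}
  Layer 1: {5}
1 never appears.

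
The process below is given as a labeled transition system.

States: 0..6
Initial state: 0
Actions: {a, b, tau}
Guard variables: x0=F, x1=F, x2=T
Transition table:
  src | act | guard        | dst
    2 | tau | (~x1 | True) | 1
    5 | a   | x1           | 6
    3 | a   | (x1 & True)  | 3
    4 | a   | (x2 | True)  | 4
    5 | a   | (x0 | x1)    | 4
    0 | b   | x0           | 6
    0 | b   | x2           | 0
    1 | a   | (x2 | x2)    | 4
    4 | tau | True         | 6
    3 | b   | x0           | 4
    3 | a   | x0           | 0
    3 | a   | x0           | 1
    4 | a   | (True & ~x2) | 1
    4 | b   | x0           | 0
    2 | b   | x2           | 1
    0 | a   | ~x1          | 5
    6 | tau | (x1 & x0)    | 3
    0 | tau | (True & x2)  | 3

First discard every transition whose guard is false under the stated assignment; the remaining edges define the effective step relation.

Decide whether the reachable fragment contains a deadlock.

Reachable = {0,3,5}
  0: a→5  b→0  tau→3  [deg 3]
  3: ∅  [deadlock]
  5: ∅  [deadlock]
witness 3: tau

Answer: DEADLOCK at state 3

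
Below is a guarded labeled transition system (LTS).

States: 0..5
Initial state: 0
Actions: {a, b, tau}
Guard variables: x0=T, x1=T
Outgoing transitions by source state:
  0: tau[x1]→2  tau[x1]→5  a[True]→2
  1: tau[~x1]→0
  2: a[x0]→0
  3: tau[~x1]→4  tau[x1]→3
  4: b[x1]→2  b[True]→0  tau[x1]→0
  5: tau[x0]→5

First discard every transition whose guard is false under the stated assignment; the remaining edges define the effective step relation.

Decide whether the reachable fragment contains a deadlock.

Answer: DEADLOCK-FREE

Trace:
Reachable = {0,2,5}
  0: a→2  tau→2  tau→5  [deg 3]
  2: a→0  [deg 1]
  5: tau→5  [deg 1]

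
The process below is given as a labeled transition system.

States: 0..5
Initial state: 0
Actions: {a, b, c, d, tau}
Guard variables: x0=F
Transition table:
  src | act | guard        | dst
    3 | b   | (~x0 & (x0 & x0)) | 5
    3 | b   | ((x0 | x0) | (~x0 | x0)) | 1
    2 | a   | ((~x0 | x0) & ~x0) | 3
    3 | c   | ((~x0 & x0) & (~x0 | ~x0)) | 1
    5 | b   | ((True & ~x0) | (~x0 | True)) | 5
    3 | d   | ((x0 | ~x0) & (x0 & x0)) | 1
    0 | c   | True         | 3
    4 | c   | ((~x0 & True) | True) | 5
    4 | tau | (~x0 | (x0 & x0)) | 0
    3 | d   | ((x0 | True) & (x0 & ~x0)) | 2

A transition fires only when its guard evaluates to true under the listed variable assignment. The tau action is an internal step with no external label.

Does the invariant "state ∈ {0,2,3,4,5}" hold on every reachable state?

Safe = {0,2,3,4,5}
Reachable = {0,1,3}
  0: ok
  1: outside
  3: ok
witness against invariant: c·b → 1

Answer: INVARIANT VIOLATED at state 1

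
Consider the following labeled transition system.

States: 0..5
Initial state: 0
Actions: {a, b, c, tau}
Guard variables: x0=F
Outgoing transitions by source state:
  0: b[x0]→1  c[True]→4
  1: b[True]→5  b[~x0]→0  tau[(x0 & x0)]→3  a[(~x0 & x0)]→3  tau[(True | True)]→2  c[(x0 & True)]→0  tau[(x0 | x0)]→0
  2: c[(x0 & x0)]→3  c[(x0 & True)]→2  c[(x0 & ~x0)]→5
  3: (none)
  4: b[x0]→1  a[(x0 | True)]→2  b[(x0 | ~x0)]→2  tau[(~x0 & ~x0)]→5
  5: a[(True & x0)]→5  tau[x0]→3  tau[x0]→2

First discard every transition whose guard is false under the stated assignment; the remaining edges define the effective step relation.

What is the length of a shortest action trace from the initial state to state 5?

Answer: 2

Analysis:
Breadth-first toward 5:
  Layer 0: {0}
  Layer 1: {4}
  Layer 2: {2,5}
5 enters at depth 2; path c·tau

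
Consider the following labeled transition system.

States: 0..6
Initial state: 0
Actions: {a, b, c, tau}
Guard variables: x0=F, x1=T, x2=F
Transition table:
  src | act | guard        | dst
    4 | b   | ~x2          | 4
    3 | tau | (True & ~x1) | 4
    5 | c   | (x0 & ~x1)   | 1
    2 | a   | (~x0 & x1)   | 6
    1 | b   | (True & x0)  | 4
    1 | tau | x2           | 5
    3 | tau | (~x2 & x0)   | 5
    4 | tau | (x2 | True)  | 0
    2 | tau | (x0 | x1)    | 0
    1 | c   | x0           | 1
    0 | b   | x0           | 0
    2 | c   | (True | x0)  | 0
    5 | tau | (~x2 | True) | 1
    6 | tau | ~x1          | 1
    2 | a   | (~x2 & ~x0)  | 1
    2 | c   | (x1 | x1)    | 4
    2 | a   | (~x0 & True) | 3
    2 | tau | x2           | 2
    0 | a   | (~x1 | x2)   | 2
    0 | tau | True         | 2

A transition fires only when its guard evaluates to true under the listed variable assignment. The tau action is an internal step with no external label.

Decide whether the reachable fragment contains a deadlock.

Answer: DEADLOCK at state 1

Analysis:
Reach set: {0,1,2,3,4,6}
  0: tau→2  [deg 1]
  1: ∅  [no exit]
  2: a→1  a→3  a→6  c→0  c→4  tau→0  [deg 6]
  3: ∅  [no exit]
  4: b→4  tau→0  [deg 2]
  6: ∅  [no exit]
trace reaching 1: tau·a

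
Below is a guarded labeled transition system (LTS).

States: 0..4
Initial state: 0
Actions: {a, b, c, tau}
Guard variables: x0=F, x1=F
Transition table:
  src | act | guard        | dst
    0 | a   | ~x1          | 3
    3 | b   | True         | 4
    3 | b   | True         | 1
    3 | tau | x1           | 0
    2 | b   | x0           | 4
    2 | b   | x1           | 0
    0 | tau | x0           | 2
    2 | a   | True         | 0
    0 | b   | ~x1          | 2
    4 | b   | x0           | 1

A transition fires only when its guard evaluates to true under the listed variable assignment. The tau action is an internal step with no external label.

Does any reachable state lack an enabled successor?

Reach set: {0,1,2,3,4}
  0: a→3  b→2  [deg 2]
  1: ∅  [deadlock]
  2: a→0  [deg 1]
  3: b→1  b→4  [deg 2]
  4: ∅  [deadlock]
Path to 1: a·b

Answer: DEADLOCK at state 1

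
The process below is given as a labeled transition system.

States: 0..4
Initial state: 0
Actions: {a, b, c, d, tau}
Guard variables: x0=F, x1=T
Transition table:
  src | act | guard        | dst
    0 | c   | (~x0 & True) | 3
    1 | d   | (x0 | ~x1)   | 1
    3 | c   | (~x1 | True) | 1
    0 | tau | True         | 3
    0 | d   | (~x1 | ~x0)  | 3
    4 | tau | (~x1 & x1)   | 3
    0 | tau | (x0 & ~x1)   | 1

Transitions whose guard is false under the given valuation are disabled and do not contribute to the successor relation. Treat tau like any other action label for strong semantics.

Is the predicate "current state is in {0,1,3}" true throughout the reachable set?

Answer: INVARIANT HOLDS

Trace:
Inv-set: {0,1,3}
Reachable = {0,1,3}
  0: ✓
  1: ✓
  3: ✓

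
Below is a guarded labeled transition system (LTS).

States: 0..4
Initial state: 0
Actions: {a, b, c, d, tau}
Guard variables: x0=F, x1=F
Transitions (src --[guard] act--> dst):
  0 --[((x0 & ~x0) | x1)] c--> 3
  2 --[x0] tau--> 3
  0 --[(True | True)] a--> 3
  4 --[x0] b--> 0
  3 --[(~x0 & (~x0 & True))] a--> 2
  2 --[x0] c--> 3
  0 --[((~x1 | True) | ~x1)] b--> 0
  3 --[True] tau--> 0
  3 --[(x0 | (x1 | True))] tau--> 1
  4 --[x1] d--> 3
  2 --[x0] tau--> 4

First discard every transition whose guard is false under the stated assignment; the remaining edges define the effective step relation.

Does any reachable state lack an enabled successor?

Answer: DEADLOCK at state 1

Trace:
Reachable = {0,1,2,3}
  0: a→3  b→0  [2 exit(s)]
  1: ∅  [STUCK]
  2: ∅  [STUCK]
  3: a→2  tau→0  tau→1  [3 exit(s)]
trace reaching 1: a·tau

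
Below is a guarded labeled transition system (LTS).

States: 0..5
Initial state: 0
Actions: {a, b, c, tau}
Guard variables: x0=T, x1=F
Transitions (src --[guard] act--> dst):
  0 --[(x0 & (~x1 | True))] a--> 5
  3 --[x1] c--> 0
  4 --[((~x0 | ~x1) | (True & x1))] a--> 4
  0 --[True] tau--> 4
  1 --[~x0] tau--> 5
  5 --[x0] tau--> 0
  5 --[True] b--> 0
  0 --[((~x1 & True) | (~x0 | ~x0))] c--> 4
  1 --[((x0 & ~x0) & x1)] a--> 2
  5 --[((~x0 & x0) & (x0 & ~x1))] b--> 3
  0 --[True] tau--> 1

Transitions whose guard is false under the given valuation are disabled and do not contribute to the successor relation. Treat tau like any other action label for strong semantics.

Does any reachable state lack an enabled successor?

Answer: DEADLOCK at state 1

Trace:
Reachable = {0,1,4,5}
  0: a→5  c→4  tau→1  tau→4  [deg 4]
  1: ∅  [STUCK]
  4: a→4  [deg 1]
  5: b→0  tau→0  [deg 2]
trace reaching 1: tau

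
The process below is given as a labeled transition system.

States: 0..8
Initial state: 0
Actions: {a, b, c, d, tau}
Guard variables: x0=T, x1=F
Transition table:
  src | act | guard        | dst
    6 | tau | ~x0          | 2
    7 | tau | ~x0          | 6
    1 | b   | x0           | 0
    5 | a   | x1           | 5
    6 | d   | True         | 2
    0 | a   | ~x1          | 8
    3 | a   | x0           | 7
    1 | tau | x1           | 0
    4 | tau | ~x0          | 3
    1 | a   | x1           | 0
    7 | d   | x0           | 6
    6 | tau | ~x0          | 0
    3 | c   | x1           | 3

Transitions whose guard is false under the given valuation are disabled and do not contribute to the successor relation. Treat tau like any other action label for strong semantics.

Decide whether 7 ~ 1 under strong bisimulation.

Answer: NOT BISIMILAR

Working:
Compute ~ classes (split until stable):
  round 0: {{0,1,2,3,4,5,6,7,8}}
  round 1: {{0,3},{1},{2,4,5,8},{6,7}}
  round 2: {{0},{1},{2,4,5,8},{3},{6},{7}}
6 equivalence class(es) (converged in 3)
7∈{7}, 1∈{1}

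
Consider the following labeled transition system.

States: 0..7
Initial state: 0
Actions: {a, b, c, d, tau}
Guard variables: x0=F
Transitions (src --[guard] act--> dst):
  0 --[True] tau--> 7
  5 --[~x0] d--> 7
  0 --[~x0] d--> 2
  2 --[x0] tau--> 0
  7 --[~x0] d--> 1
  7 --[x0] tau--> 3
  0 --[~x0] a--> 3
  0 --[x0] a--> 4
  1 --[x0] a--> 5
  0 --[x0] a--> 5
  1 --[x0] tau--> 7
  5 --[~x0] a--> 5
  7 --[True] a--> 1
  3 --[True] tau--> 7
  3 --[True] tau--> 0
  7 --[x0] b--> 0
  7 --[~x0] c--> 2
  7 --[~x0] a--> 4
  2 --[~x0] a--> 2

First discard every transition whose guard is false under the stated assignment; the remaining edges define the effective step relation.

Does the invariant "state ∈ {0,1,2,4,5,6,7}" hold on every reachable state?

Answer: INVARIANT VIOLATED at state 3

Working:
Safe = {0,1,2,4,5,6,7}
Reachable = {0,1,2,3,4,7}
  0: ✓
  1: ✓
  2: ✓
  3: outside
  4: ✓
  7: ✓
witness against invariant: a → 3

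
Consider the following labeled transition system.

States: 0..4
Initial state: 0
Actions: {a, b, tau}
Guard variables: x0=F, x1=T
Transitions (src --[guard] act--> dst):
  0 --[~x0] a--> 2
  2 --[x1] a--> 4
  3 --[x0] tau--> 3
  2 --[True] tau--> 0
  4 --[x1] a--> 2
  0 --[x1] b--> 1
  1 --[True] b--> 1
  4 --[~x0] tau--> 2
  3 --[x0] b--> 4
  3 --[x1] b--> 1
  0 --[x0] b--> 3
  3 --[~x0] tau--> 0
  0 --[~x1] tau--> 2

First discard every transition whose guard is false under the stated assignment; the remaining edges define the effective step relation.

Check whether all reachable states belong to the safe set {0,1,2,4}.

Safe = {0,1,2,4}
Reachable = {0,1,2,4}
  0: ok
  1: ok
  2: ok
  4: ok

Answer: INVARIANT HOLDS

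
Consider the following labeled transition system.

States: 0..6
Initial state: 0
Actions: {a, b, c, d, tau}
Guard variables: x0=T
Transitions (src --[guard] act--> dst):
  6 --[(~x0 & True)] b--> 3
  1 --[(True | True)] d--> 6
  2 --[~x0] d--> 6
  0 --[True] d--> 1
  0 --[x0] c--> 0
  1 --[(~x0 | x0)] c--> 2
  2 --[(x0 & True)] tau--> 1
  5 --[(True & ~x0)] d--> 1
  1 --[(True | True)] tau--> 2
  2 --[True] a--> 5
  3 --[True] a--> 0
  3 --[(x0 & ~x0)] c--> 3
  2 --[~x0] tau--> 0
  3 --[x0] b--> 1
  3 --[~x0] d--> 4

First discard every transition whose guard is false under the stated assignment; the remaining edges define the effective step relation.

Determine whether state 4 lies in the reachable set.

Answer: UNREACHABLE

Working:
9 transition(s) survive guard evaluation.
Layer 0: {0}
Layer 1: {1}  now seen {0,1}
Layer 2: {2,6}  now seen {0,1,2,6}
Layer 3: {5}  now seen {0,1,2,5,6}
R = {0,1,2,5,6}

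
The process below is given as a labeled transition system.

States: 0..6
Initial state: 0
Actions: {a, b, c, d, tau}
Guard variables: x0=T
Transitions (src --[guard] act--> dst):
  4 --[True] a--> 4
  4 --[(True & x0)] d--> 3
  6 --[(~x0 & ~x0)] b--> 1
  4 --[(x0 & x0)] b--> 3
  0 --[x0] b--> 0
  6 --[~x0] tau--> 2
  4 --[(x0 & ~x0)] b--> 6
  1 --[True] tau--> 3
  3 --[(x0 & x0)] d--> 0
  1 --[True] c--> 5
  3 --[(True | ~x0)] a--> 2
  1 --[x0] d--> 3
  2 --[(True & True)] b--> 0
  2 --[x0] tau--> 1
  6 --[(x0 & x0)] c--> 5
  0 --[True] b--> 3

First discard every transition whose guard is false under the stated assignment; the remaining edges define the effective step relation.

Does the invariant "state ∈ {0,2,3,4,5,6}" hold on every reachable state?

Answer: INVARIANT VIOLATED at state 1

Trace:
Safe = {0,2,3,4,5,6}
Reach set: {0,1,2,3,5}
  0: ok
  1: ✗ unsafe
  2: ok
  3: ok
  5: ok
counterexample path to 1: b·a·tau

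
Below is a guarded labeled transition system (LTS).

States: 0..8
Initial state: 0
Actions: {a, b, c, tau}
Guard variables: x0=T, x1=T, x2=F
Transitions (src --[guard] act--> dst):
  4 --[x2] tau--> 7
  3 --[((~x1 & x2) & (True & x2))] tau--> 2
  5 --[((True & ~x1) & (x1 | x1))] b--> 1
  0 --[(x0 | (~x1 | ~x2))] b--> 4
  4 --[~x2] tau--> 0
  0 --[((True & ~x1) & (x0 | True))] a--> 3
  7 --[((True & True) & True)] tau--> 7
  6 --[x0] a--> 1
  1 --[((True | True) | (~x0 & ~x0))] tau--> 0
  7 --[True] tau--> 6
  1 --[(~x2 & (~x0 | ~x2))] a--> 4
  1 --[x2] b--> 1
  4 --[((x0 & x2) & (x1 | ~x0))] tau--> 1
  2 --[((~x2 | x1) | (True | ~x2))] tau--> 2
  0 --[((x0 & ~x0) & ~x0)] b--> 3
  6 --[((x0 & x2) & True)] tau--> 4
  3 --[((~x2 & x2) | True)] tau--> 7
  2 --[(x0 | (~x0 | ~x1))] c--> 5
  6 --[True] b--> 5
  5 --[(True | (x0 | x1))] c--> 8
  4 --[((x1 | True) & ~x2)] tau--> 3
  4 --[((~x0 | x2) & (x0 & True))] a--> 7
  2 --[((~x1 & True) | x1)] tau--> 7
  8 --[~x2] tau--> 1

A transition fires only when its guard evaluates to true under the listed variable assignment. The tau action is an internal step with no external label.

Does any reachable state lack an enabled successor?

Answer: DEADLOCK-FREE

Working:
Reach set: {0,1,3,4,5,6,7,8}
  0: b→4  [1 exit(s)]
  1: a→4  tau→0  [2 exit(s)]
  3: tau→7  [1 exit(s)]
  4: tau→0  tau→3  [2 exit(s)]
  5: c→8  [1 exit(s)]
  6: a→1  b→5  [2 exit(s)]
  7: tau→6  tau→7  [2 exit(s)]
  8: tau→1  [1 exit(s)]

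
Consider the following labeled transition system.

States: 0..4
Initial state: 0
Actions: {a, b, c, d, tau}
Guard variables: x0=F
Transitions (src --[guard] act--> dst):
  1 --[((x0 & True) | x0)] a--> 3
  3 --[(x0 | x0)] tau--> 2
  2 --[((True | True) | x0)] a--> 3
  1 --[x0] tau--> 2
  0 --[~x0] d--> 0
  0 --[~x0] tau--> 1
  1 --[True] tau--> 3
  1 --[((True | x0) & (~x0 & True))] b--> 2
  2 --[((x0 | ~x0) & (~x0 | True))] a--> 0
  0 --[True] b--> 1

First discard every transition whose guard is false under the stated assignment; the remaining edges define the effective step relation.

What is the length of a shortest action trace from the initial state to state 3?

Answer: 2

Working:
BFS to 3:
  Layer 0: {0}
  Layer 1: {1}
  Layer 2: {2,3}
3 enters at depth 2; path b·tau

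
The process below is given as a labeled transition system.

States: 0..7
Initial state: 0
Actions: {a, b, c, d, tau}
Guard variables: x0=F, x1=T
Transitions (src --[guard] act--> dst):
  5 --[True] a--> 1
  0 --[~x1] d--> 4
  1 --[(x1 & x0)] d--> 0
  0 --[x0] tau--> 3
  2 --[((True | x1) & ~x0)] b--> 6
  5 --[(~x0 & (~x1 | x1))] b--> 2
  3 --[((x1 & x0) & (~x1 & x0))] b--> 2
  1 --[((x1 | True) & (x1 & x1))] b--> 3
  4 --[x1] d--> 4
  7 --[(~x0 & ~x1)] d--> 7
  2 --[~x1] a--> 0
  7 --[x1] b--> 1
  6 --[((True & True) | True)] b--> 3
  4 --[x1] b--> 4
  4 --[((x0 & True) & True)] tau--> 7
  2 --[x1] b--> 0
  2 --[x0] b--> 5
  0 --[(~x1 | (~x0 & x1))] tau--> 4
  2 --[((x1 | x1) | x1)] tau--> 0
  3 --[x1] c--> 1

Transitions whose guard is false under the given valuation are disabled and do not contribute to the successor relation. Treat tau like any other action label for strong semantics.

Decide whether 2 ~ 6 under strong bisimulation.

Refine partition for ~:
  P[0] = {{0,1,2,3,4,5,6,7}}
  P[1] = {{0},{1,6,7},{2},{3},{4},{5}}
  P[2] = {{0},{1,6},{2},{3},{4},{5},{7}}
Fixed point at round 3; 7 class(es).
class of 2: {2}; class of 6: {1,6}

Answer: NOT BISIMILAR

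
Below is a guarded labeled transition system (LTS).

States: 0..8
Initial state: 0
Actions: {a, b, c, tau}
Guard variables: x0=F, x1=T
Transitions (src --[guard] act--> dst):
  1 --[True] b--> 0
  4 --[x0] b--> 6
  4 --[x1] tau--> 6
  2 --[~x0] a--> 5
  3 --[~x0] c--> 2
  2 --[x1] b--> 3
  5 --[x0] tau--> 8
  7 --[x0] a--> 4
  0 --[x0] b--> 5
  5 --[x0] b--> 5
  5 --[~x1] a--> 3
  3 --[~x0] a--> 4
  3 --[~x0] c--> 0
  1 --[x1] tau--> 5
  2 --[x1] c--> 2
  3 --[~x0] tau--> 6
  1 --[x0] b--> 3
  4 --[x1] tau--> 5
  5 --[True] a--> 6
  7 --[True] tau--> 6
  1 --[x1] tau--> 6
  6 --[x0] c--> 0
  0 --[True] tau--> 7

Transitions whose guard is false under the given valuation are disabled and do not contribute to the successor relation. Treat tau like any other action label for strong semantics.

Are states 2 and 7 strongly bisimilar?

Answer: NOT BISIMILAR

Trace:
Compute ~ classes (split until stable):
  round 0: {{0,1,2,3,4,5,6,7,8}}
  round 1: {{0,4,7},{1},{2},{3},{5},{6,8}}
  round 2: {{0},{1},{2},{3},{4},{5},{6,8},{7}}
8 equivalence class(es) (converged in 3)
class of 2: {2}; class of 7: {7}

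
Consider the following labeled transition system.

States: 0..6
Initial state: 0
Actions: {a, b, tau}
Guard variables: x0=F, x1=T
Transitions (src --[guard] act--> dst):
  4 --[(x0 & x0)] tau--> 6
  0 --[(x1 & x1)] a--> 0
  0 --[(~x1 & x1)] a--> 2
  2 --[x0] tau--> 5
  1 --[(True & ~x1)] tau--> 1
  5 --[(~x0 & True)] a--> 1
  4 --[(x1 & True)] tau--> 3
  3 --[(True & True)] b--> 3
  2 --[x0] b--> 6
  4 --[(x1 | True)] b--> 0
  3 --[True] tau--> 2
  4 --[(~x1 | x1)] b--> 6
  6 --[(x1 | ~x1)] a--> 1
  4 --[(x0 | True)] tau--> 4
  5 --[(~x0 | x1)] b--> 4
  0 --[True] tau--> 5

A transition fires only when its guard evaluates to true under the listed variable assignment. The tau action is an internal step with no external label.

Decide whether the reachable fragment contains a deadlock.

Answer: DEADLOCK at state 1

Working:
R = {0,1,2,3,4,5,6}
  0: a→0  tau→5  [2 exit(s)]
  1: ∅  [deadlock]
  2: ∅  [deadlock]
  3: b→3  tau→2  [2 exit(s)]
  4: b→0  b→6  tau→3  tau→4  [4 exit(s)]
  5: a→1  b→4  [2 exit(s)]
  6: a→1  [1 exit(s)]
witness 1: tau·a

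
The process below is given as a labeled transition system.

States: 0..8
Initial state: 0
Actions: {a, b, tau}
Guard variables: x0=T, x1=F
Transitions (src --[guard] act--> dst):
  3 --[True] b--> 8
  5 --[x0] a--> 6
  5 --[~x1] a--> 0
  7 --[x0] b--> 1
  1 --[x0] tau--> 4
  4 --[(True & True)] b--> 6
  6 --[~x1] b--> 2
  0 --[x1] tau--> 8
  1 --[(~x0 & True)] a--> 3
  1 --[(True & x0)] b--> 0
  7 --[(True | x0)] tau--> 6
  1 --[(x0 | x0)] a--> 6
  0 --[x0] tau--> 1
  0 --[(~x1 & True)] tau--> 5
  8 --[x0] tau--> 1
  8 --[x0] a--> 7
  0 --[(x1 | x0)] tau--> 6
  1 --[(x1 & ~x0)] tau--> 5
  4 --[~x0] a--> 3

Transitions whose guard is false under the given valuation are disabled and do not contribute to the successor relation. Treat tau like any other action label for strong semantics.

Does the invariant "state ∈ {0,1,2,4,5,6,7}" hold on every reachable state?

Answer: INVARIANT HOLDS

Trace:
Inv-set: {0,1,2,4,5,6,7}
Reachable = {0,1,2,4,5,6}
  0: ✓
  1: ✓
  2: ✓
  4: ✓
  5: ✓
  6: ✓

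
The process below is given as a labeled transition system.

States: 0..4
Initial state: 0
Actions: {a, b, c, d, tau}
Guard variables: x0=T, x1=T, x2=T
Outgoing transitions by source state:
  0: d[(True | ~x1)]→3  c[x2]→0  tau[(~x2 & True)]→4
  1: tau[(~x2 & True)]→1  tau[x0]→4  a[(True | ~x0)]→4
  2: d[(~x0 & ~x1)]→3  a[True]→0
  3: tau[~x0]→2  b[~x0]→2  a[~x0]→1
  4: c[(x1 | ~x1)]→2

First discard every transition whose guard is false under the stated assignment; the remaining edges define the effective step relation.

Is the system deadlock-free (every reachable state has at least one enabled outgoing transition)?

Answer: DEADLOCK at state 3

Working:
Reach set: {0,3}
  0: c→0  d→3  [deg 2]
  3: ∅  [no exit]
trace reaching 3: d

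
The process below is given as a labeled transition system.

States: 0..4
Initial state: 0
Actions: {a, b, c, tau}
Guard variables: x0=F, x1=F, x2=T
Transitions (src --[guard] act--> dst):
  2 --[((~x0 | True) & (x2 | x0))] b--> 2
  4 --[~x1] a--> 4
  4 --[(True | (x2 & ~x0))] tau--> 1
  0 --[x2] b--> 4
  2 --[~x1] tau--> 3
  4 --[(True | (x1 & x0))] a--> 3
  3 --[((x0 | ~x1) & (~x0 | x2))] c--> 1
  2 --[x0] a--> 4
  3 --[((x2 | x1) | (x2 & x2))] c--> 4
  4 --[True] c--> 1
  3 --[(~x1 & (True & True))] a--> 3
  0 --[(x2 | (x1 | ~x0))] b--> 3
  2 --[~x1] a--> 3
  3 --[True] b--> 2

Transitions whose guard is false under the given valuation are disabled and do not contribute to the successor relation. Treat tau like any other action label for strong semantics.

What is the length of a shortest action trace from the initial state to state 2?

Breadth-first toward 2:
  depth 0: {0}
  depth 1: {3,4}
  depth 2: {1,2}
depth(2)=2, e.g. b·b

Answer: 2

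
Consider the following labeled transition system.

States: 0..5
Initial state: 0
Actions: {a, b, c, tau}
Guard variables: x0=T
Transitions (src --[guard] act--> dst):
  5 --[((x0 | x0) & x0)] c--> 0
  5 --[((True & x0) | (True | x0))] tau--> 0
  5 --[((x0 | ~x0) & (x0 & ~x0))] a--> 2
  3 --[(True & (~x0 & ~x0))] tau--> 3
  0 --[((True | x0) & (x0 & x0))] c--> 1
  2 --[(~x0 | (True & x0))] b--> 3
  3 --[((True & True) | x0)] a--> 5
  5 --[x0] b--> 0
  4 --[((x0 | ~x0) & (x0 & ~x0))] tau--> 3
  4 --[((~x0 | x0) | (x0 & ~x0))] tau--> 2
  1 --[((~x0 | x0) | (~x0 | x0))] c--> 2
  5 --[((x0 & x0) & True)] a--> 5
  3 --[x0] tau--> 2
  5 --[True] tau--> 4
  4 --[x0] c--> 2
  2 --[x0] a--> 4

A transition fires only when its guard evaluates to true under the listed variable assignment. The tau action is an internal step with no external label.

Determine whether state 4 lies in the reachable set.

After dropping false guards: 13 live edges.
L0 = {0}
L1 = {1}  total {0,1}
L2 = {2}  total {0,1,2}
L3 = {3,4}  total {0,1,2,3,4}
L4 = {5}  total {0,1,2,3,4,5}
Reachable = {0,1,2,3,4,5}
trace reaching 4: c·c·a

Answer: REACHABLE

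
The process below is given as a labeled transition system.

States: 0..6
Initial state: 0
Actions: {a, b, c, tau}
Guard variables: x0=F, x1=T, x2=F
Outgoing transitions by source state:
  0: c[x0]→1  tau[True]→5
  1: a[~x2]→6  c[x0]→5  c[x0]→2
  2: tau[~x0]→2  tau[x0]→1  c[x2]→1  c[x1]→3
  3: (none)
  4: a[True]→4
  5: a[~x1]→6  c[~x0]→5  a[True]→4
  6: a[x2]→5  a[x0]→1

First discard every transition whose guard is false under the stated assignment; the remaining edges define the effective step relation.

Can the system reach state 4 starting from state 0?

Guard filter leaves 7 enabled edge(s).
Layer 0: {0}
Layer 1: {5}  cumulative {0,5}
Layer 2: {4}  cumulative {0,4,5}
Reachable = {0,4,5}
trace reaching 4: tau·a

Answer: REACHABLE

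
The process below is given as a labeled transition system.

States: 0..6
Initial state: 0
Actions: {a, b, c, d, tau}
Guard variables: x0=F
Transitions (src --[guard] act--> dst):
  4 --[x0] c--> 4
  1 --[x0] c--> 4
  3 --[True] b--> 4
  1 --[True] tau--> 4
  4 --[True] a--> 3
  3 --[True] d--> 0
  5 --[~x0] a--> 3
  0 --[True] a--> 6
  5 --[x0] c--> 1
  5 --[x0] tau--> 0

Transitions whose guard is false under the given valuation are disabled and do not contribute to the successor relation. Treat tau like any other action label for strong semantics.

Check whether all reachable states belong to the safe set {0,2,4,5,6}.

Answer: INVARIANT HOLDS

Trace:
Allowed set {0,2,4,5,6}
Reach set: {0,6}
  0: ✓
  6: ✓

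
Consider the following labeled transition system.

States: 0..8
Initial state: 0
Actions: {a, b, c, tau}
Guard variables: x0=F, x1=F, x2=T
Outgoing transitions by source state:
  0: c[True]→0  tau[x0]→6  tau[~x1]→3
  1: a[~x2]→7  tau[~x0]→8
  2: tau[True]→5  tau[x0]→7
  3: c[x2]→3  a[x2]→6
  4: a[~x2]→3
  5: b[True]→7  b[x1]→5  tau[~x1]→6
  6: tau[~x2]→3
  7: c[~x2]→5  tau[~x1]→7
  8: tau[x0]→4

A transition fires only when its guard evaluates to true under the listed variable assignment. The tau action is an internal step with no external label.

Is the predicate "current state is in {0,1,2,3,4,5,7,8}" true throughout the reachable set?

Answer: INVARIANT VIOLATED at state 6

Analysis:
Inv-set: {0,1,2,3,4,5,7,8}
Reachable = {0,3,6}
  0: safe
  3: safe
  6: VIOLATES
witness against invariant: tau·a → 6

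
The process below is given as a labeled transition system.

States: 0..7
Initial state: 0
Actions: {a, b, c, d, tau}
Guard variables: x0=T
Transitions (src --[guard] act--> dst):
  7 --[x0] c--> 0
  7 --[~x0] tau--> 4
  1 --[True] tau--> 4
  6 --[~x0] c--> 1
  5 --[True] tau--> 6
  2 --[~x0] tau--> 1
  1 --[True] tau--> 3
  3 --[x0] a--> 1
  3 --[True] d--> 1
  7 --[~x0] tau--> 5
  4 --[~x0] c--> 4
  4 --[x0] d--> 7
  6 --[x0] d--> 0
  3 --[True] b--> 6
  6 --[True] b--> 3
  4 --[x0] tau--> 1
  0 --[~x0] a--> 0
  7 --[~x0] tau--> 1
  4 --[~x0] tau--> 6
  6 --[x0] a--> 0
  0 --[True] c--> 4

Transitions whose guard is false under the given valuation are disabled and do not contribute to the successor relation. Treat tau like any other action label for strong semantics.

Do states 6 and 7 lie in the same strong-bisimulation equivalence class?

Answer: NOT BISIMILAR

Analysis:
Refine partition for ~:
  π0 = {{0,1,2,3,4,5,6,7}}
  π1 = {{0,7},{1,5},{2},{3,6},{4}}
  π2 = {{0},{1},{2},{3},{4},{5},{6},{7}}
8 equivalence class(es) (converged in 3)
class of 6: {6}; class of 7: {7}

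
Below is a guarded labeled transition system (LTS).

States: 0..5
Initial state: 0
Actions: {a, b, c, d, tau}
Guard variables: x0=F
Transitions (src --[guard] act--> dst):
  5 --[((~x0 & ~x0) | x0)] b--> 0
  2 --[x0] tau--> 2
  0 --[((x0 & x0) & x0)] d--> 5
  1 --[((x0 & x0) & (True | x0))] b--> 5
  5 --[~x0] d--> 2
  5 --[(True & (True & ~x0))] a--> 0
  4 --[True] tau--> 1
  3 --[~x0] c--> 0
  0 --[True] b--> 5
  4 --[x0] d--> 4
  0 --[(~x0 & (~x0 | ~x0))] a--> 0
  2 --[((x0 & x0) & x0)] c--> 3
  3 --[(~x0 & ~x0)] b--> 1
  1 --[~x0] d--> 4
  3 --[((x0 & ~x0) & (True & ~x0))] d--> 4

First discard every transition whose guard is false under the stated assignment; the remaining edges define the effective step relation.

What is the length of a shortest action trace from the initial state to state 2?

Answer: 2

Trace:
Breadth-first toward 2:
  Layer 0: {0}
  Layer 1: {5}
  Layer 2: {2}
2 enters at depth 2; path b·d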